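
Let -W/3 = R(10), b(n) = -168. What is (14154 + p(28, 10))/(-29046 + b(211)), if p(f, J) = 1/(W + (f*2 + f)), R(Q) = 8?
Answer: -849241/1752840 ≈ -0.48449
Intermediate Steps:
W = -24 (W = -3*8 = -24)
p(f, J) = 1/(-24 + 3*f) (p(f, J) = 1/(-24 + (f*2 + f)) = 1/(-24 + (2*f + f)) = 1/(-24 + 3*f))
(14154 + p(28, 10))/(-29046 + b(211)) = (14154 + 1/(3*(-8 + 28)))/(-29046 - 168) = (14154 + (⅓)/20)/(-29214) = (14154 + (⅓)*(1/20))*(-1/29214) = (14154 + 1/60)*(-1/29214) = (849241/60)*(-1/29214) = -849241/1752840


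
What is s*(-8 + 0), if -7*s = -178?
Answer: -1424/7 ≈ -203.43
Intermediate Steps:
s = 178/7 (s = -⅐*(-178) = 178/7 ≈ 25.429)
s*(-8 + 0) = 178*(-8 + 0)/7 = (178/7)*(-8) = -1424/7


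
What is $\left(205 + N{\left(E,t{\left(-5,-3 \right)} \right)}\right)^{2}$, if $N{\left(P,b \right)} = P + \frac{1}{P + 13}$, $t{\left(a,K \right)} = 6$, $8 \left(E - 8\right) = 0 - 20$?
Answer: $\frac{242767561}{5476} \approx 44333.0$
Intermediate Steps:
$E = \frac{11}{2}$ ($E = 8 + \frac{0 - 20}{8} = 8 + \frac{1}{8} \left(-20\right) = 8 - \frac{5}{2} = \frac{11}{2} \approx 5.5$)
$N{\left(P,b \right)} = P + \frac{1}{13 + P}$
$\left(205 + N{\left(E,t{\left(-5,-3 \right)} \right)}\right)^{2} = \left(205 + \frac{1 + \left(\frac{11}{2}\right)^{2} + 13 \cdot \frac{11}{2}}{13 + \frac{11}{2}}\right)^{2} = \left(205 + \frac{1 + \frac{121}{4} + \frac{143}{2}}{\frac{37}{2}}\right)^{2} = \left(205 + \frac{2}{37} \cdot \frac{411}{4}\right)^{2} = \left(205 + \frac{411}{74}\right)^{2} = \left(\frac{15581}{74}\right)^{2} = \frac{242767561}{5476}$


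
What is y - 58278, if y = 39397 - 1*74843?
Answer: -93724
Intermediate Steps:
y = -35446 (y = 39397 - 74843 = -35446)
y - 58278 = -35446 - 58278 = -93724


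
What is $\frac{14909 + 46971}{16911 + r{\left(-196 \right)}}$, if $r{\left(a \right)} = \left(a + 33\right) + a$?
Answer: $\frac{7735}{2069} \approx 3.7385$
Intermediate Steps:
$r{\left(a \right)} = 33 + 2 a$ ($r{\left(a \right)} = \left(33 + a\right) + a = 33 + 2 a$)
$\frac{14909 + 46971}{16911 + r{\left(-196 \right)}} = \frac{14909 + 46971}{16911 + \left(33 + 2 \left(-196\right)\right)} = \frac{61880}{16911 + \left(33 - 392\right)} = \frac{61880}{16911 - 359} = \frac{61880}{16552} = 61880 \cdot \frac{1}{16552} = \frac{7735}{2069}$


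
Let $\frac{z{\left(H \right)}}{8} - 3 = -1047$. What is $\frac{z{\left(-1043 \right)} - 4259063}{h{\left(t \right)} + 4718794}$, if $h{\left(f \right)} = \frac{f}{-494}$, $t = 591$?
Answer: $- \frac{421620602}{466216729} \approx -0.90434$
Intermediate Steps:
$z{\left(H \right)} = -8352$ ($z{\left(H \right)} = 24 + 8 \left(-1047\right) = 24 - 8376 = -8352$)
$h{\left(f \right)} = - \frac{f}{494}$ ($h{\left(f \right)} = f \left(- \frac{1}{494}\right) = - \frac{f}{494}$)
$\frac{z{\left(-1043 \right)} - 4259063}{h{\left(t \right)} + 4718794} = \frac{-8352 - 4259063}{\left(- \frac{1}{494}\right) 591 + 4718794} = - \frac{4267415}{- \frac{591}{494} + 4718794} = - \frac{4267415}{\frac{2331083645}{494}} = \left(-4267415\right) \frac{494}{2331083645} = - \frac{421620602}{466216729}$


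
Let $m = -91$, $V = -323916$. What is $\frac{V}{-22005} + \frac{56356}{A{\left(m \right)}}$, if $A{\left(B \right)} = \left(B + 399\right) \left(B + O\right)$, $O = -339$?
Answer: $\frac{694322021}{48572370} \approx 14.295$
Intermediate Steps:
$A{\left(B \right)} = \left(-339 + B\right) \left(399 + B\right)$ ($A{\left(B \right)} = \left(B + 399\right) \left(B - 339\right) = \left(399 + B\right) \left(-339 + B\right) = \left(-339 + B\right) \left(399 + B\right)$)
$\frac{V}{-22005} + \frac{56356}{A{\left(m \right)}} = - \frac{323916}{-22005} + \frac{56356}{-135261 + \left(-91\right)^{2} + 60 \left(-91\right)} = \left(-323916\right) \left(- \frac{1}{22005}\right) + \frac{56356}{-135261 + 8281 - 5460} = \frac{107972}{7335} + \frac{56356}{-132440} = \frac{107972}{7335} + 56356 \left(- \frac{1}{132440}\right) = \frac{107972}{7335} - \frac{14089}{33110} = \frac{694322021}{48572370}$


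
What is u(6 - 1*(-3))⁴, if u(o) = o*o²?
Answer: 282429536481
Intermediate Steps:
u(o) = o³
u(6 - 1*(-3))⁴ = ((6 - 1*(-3))³)⁴ = ((6 + 3)³)⁴ = (9³)⁴ = 729⁴ = 282429536481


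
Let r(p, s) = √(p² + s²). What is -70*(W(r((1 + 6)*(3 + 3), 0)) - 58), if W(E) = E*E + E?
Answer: -122360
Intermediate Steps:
W(E) = E + E² (W(E) = E² + E = E + E²)
-70*(W(r((1 + 6)*(3 + 3), 0)) - 58) = -70*(√(((1 + 6)*(3 + 3))² + 0²)*(1 + √(((1 + 6)*(3 + 3))² + 0²)) - 58) = -70*(√((7*6)² + 0)*(1 + √((7*6)² + 0)) - 58) = -70*(√(42² + 0)*(1 + √(42² + 0)) - 58) = -70*(√(1764 + 0)*(1 + √(1764 + 0)) - 58) = -70*(√1764*(1 + √1764) - 58) = -70*(42*(1 + 42) - 58) = -70*(42*43 - 58) = -70*(1806 - 58) = -70*1748 = -122360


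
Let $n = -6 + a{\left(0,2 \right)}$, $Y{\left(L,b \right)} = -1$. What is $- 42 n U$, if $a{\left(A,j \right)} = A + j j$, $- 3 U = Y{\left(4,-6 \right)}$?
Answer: $28$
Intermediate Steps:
$U = \frac{1}{3}$ ($U = \left(- \frac{1}{3}\right) \left(-1\right) = \frac{1}{3} \approx 0.33333$)
$a{\left(A,j \right)} = A + j^{2}$
$n = -2$ ($n = -6 + \left(0 + 2^{2}\right) = -6 + \left(0 + 4\right) = -6 + 4 = -2$)
$- 42 n U = \left(-42\right) \left(-2\right) \frac{1}{3} = 84 \cdot \frac{1}{3} = 28$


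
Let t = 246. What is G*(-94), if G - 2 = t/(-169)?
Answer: -8648/169 ≈ -51.172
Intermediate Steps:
G = 92/169 (G = 2 + 246/(-169) = 2 + 246*(-1/169) = 2 - 246/169 = 92/169 ≈ 0.54438)
G*(-94) = (92/169)*(-94) = -8648/169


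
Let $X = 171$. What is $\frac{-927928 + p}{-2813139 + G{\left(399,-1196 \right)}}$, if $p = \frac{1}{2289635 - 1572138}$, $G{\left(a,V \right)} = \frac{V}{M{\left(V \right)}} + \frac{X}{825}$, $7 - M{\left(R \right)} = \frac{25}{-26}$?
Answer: $\frac{149801750148375}{454168446380824} \approx 0.32984$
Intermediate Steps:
$M{\left(R \right)} = \frac{207}{26}$ ($M{\left(R \right)} = 7 - \frac{25}{-26} = 7 - 25 \left(- \frac{1}{26}\right) = 7 - - \frac{25}{26} = 7 + \frac{25}{26} = \frac{207}{26}$)
$G{\left(a,V \right)} = \frac{57}{275} + \frac{26 V}{207}$ ($G{\left(a,V \right)} = \frac{V}{\frac{207}{26}} + \frac{171}{825} = V \frac{26}{207} + 171 \cdot \frac{1}{825} = \frac{26 V}{207} + \frac{57}{275} = \frac{57}{275} + \frac{26 V}{207}$)
$p = \frac{1}{717497} \approx 1.3937 \cdot 10^{-6}$
$\frac{-927928 + p}{-2813139 + G{\left(399,-1196 \right)}} = \frac{-927928 + \frac{1}{717497}}{-2813139 + \left(\frac{57}{275} + \frac{26}{207} \left(-1196\right)\right)} = - \frac{665785556215}{717497 \left(-2813139 + \left(\frac{57}{275} - \frac{1352}{9}\right)\right)} = - \frac{665785556215}{717497 \left(-2813139 - \frac{371287}{2475}\right)} = - \frac{665785556215}{717497 \left(- \frac{6962890312}{2475}\right)} = \left(- \frac{665785556215}{717497}\right) \left(- \frac{2475}{6962890312}\right) = \frac{149801750148375}{454168446380824}$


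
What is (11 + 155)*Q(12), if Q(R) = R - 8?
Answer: 664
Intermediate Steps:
Q(R) = -8 + R
(11 + 155)*Q(12) = (11 + 155)*(-8 + 12) = 166*4 = 664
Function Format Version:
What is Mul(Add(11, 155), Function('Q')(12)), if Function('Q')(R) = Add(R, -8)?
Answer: 664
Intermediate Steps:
Function('Q')(R) = Add(-8, R)
Mul(Add(11, 155), Function('Q')(12)) = Mul(Add(11, 155), Add(-8, 12)) = Mul(166, 4) = 664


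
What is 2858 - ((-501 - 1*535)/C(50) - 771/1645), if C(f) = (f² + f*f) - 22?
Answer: 11704580619/4094405 ≈ 2858.7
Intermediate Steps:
C(f) = -22 + 2*f² (C(f) = (f² + f²) - 22 = 2*f² - 22 = -22 + 2*f²)
2858 - ((-501 - 1*535)/C(50) - 771/1645) = 2858 - ((-501 - 1*535)/(-22 + 2*50²) - 771/1645) = 2858 - ((-501 - 535)/(-22 + 2*2500) - 771*1/1645) = 2858 - (-1036/(-22 + 5000) - 771/1645) = 2858 - (-1036/4978 - 771/1645) = 2858 - (-1036*1/4978 - 771/1645) = 2858 - (-518/2489 - 771/1645) = 2858 - 1*(-2771129/4094405) = 2858 + 2771129/4094405 = 11704580619/4094405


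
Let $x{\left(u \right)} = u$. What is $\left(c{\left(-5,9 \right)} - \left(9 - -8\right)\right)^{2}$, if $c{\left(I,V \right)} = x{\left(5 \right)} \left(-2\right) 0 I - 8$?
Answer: $625$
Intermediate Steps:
$c{\left(I,V \right)} = -8$ ($c{\left(I,V \right)} = 5 \left(-2\right) 0 I - 8 = \left(-10\right) 0 I - 8 = 0 I - 8 = 0 - 8 = -8$)
$\left(c{\left(-5,9 \right)} - \left(9 - -8\right)\right)^{2} = \left(-8 - \left(9 - -8\right)\right)^{2} = \left(-8 - 17\right)^{2} = \left(-25\right)^{2} = 625$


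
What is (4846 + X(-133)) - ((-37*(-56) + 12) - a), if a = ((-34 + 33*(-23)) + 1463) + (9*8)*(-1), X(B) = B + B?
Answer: 3094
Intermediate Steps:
X(B) = 2*B
a = 598 (a = ((-34 - 759) + 1463) + 72*(-1) = (-793 + 1463) - 72 = 670 - 72 = 598)
(4846 + X(-133)) - ((-37*(-56) + 12) - a) = (4846 + 2*(-133)) - ((-37*(-56) + 12) - 1*598) = (4846 - 266) - ((2072 + 12) - 598) = 4580 - (2084 - 598) = 4580 - 1*1486 = 4580 - 1486 = 3094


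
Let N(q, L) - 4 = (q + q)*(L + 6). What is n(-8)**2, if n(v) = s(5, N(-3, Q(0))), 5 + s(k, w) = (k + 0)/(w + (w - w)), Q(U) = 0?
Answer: 27225/1024 ≈ 26.587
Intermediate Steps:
N(q, L) = 4 + 2*q*(6 + L) (N(q, L) = 4 + (q + q)*(L + 6) = 4 + (2*q)*(6 + L) = 4 + 2*q*(6 + L))
s(k, w) = -5 + k/w (s(k, w) = -5 + (k + 0)/(w + (w - w)) = -5 + k/(w + 0) = -5 + k/w)
n(v) = -165/32 (n(v) = -5 + 5/(4 + 12*(-3) + 2*0*(-3)) = -5 + 5/(4 - 36 + 0) = -5 + 5/(-32) = -5 + 5*(-1/32) = -5 - 5/32 = -165/32)
n(-8)**2 = (-165/32)**2 = 27225/1024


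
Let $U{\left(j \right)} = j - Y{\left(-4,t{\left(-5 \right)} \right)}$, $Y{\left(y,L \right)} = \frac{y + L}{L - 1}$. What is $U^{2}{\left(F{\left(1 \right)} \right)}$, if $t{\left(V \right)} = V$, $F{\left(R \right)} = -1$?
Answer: $\frac{25}{4} \approx 6.25$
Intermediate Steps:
$Y{\left(y,L \right)} = \frac{L + y}{-1 + L}$
$U{\left(j \right)} = - \frac{3}{2} + j$ ($U{\left(j \right)} = j - \frac{-5 - 4}{-1 - 5} = j - \frac{1}{-6} \left(-9\right) = j - \left(- \frac{1}{6}\right) \left(-9\right) = j - \frac{3}{2} = - \frac{3}{2} + j$)
$U^{2}{\left(F{\left(1 \right)} \right)} = \left(- \frac{3}{2} - 1\right)^{2} = \left(- \frac{5}{2}\right)^{2} = \frac{25}{4}$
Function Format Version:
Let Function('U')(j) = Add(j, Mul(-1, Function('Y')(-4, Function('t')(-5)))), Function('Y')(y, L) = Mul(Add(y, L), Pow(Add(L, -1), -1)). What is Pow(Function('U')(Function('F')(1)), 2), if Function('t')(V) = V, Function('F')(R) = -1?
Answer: Rational(25, 4) ≈ 6.2500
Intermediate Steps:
Function('Y')(y, L) = Mul(Pow(Add(-1, L), -1), Add(L, y)) (Function('Y')(y, L) = Mul(Add(L, y), Pow(Add(-1, L), -1)) = Mul(Pow(Add(-1, L), -1), Add(L, y)))
Function('U')(j) = Add(Rational(-3, 2), j) (Function('U')(j) = Add(j, Mul(-1, Mul(Pow(Add(-1, -5), -1), Add(-5, -4)))) = Add(j, Mul(-1, Mul(Pow(-6, -1), -9))) = Add(j, Mul(-1, Mul(Rational(-1, 6), -9))) = Add(j, Mul(-1, Rational(3, 2))) = Add(j, Rational(-3, 2)) = Add(Rational(-3, 2), j))
Pow(Function('U')(Function('F')(1)), 2) = Pow(Add(Rational(-3, 2), -1), 2) = Pow(Rational(-5, 2), 2) = Rational(25, 4)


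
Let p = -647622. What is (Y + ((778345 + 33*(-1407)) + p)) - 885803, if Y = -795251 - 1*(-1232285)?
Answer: -364477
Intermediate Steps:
Y = 437034 (Y = -795251 + 1232285 = 437034)
(Y + ((778345 + 33*(-1407)) + p)) - 885803 = (437034 + ((778345 + 33*(-1407)) - 647622)) - 885803 = (437034 + ((778345 - 46431) - 647622)) - 885803 = (437034 + (731914 - 647622)) - 885803 = (437034 + 84292) - 885803 = 521326 - 885803 = -364477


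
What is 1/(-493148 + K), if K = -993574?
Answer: -1/1486722 ≈ -6.7262e-7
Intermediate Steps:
1/(-493148 + K) = 1/(-493148 - 993574) = 1/(-1486722) = -1/1486722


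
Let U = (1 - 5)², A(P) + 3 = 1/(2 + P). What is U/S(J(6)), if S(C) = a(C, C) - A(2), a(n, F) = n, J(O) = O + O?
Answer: 64/59 ≈ 1.0847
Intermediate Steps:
J(O) = 2*O
A(P) = -3 + 1/(2 + P)
S(C) = 11/4 + C (S(C) = C - (-5 - 3*2)/(2 + 2) = C - (-5 - 6)/4 = C - (-11)/4 = C - 1*(-11/4) = C + 11/4 = 11/4 + C)
U = 16 (U = (-4)² = 16)
U/S(J(6)) = 16/(11/4 + 2*6) = 16/(11/4 + 12) = 16/(59/4) = 16*(4/59) = 64/59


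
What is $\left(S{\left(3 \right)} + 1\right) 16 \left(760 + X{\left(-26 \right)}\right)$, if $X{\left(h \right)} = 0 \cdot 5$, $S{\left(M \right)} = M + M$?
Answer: $85120$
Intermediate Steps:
$S{\left(M \right)} = 2 M$
$X{\left(h \right)} = 0$
$\left(S{\left(3 \right)} + 1\right) 16 \left(760 + X{\left(-26 \right)}\right) = \left(2 \cdot 3 + 1\right) 16 \left(760 + 0\right) = \left(6 + 1\right) 16 \cdot 760 = 7 \cdot 16 \cdot 760 = 112 \cdot 760 = 85120$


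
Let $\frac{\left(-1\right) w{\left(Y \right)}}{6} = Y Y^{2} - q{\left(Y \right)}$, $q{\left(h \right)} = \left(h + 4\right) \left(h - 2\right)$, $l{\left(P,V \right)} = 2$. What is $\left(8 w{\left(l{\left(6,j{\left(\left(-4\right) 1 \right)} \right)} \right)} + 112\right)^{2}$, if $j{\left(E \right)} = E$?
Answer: $73984$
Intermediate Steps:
$q{\left(h \right)} = \left(-2 + h\right) \left(4 + h\right)$ ($q{\left(h \right)} = \left(4 + h\right) \left(-2 + h\right) = \left(-2 + h\right) \left(4 + h\right)$)
$w{\left(Y \right)} = -48 - 6 Y^{3} + 6 Y^{2} + 12 Y$ ($w{\left(Y \right)} = - 6 \left(Y Y^{2} - \left(-8 + Y^{2} + 2 Y\right)\right) = - 6 \left(Y^{3} - \left(-8 + Y^{2} + 2 Y\right)\right) = - 6 \left(8 + Y^{3} - Y^{2} - 2 Y\right) = -48 - 6 Y^{3} + 6 Y^{2} + 12 Y$)
$\left(8 w{\left(l{\left(6,j{\left(\left(-4\right) 1 \right)} \right)} \right)} + 112\right)^{2} = \left(8 \left(-48 - 6 \cdot 2^{3} + 6 \cdot 2^{2} + 12 \cdot 2\right) + 112\right)^{2} = \left(8 \left(-48 - 48 + 6 \cdot 4 + 24\right) + 112\right)^{2} = \left(8 \left(-48 - 48 + 24 + 24\right) + 112\right)^{2} = \left(8 \left(-48\right) + 112\right)^{2} = \left(-384 + 112\right)^{2} = \left(-272\right)^{2} = 73984$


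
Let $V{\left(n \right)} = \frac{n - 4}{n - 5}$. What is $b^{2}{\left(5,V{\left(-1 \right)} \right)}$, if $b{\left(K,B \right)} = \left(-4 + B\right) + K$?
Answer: $\frac{121}{36} \approx 3.3611$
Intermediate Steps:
$V{\left(n \right)} = \frac{-4 + n}{-5 + n}$
$b{\left(K,B \right)} = -4 + B + K$
$b^{2}{\left(5,V{\left(-1 \right)} \right)} = \left(-4 + \frac{-4 - 1}{-5 - 1} + 5\right)^{2} = \left(-4 + \frac{1}{-6} \left(-5\right) + 5\right)^{2} = \left(-4 - - \frac{5}{6} + 5\right)^{2} = \left(-4 + \frac{5}{6} + 5\right)^{2} = \left(\frac{11}{6}\right)^{2} = \frac{121}{36}$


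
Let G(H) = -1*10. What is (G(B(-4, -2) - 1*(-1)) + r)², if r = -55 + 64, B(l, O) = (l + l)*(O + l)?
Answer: 1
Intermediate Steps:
B(l, O) = 2*l*(O + l) (B(l, O) = (2*l)*(O + l) = 2*l*(O + l))
r = 9
G(H) = -10
(G(B(-4, -2) - 1*(-1)) + r)² = (-10 + 9)² = (-1)² = 1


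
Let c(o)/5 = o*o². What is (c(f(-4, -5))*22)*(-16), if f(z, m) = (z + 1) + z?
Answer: 603680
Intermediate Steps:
f(z, m) = 1 + 2*z (f(z, m) = (1 + z) + z = 1 + 2*z)
c(o) = 5*o³ (c(o) = 5*(o*o²) = 5*o³)
(c(f(-4, -5))*22)*(-16) = ((5*(1 + 2*(-4))³)*22)*(-16) = ((5*(1 - 8)³)*22)*(-16) = ((5*(-7)³)*22)*(-16) = ((5*(-343))*22)*(-16) = -1715*22*(-16) = -37730*(-16) = 603680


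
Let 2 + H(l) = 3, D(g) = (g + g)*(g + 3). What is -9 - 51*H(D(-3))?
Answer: -60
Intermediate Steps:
D(g) = 2*g*(3 + g) (D(g) = (2*g)*(3 + g) = 2*g*(3 + g))
H(l) = 1 (H(l) = -2 + 3 = 1)
-9 - 51*H(D(-3)) = -9 - 51*1 = -9 - 51 = -60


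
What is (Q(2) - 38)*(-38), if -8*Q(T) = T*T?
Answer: 1463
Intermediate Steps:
Q(T) = -T**2/8 (Q(T) = -T*T/8 = -T**2/8)
(Q(2) - 38)*(-38) = (-1/8*2**2 - 38)*(-38) = (-1/8*4 - 38)*(-38) = (-1/2 - 38)*(-38) = -77/2*(-38) = 1463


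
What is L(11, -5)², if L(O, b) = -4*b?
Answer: 400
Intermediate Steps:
L(11, -5)² = (-4*(-5))² = 20² = 400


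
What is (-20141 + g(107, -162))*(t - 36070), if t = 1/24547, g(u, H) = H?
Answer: 17976485097567/24547 ≈ 7.3233e+8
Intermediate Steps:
t = 1/24547 ≈ 4.0738e-5
(-20141 + g(107, -162))*(t - 36070) = (-20141 - 162)*(1/24547 - 36070) = -20303*(-885410289/24547) = 17976485097567/24547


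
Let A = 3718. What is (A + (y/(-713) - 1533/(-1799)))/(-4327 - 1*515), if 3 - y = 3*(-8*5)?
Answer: -340707287/443626461 ≈ -0.76800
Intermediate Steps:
y = 123 (y = 3 - 3*(-8*5) = 3 - 3*(-40) = 3 - 1*(-120) = 3 + 120 = 123)
(A + (y/(-713) - 1533/(-1799)))/(-4327 - 1*515) = (3718 + (123/(-713) - 1533/(-1799)))/(-4327 - 1*515) = (3718 + (123*(-1/713) - 1533*(-1/1799)))/(-4327 - 515) = (3718 + (-123/713 + 219/257))/(-4842) = (3718 + 124536/183241)*(-1/4842) = (681414574/183241)*(-1/4842) = -340707287/443626461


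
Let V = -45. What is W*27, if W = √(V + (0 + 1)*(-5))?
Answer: 135*I*√2 ≈ 190.92*I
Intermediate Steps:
W = 5*I*√2 (W = √(-45 + (0 + 1)*(-5)) = √(-45 + 1*(-5)) = √(-45 - 5) = √(-50) = 5*I*√2 ≈ 7.0711*I)
W*27 = (5*I*√2)*27 = 135*I*√2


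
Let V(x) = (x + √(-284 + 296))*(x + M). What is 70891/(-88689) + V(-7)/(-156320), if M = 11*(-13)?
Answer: -1117480457/1386386448 + 15*√3/7816 ≈ -0.80271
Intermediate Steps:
M = -143
V(x) = (-143 + x)*(x + 2*√3) (V(x) = (x + √(-284 + 296))*(x - 143) = (x + √12)*(-143 + x) = (x + 2*√3)*(-143 + x) = (-143 + x)*(x + 2*√3))
70891/(-88689) + V(-7)/(-156320) = 70891/(-88689) + ((-7)² - 286*√3 - 143*(-7) + 2*(-7)*√3)/(-156320) = 70891*(-1/88689) + (49 - 286*√3 + 1001 - 14*√3)*(-1/156320) = -70891/88689 + (1050 - 300*√3)*(-1/156320) = -70891/88689 + (-105/15632 + 15*√3/7816) = -1117480457/1386386448 + 15*√3/7816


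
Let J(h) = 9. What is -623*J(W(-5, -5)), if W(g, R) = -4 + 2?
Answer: -5607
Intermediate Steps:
W(g, R) = -2
-623*J(W(-5, -5)) = -623*9 = -5607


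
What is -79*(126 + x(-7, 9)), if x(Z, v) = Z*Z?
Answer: -13825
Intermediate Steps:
x(Z, v) = Z**2
-79*(126 + x(-7, 9)) = -79*(126 + (-7)**2) = -79*(126 + 49) = -79*175 = -13825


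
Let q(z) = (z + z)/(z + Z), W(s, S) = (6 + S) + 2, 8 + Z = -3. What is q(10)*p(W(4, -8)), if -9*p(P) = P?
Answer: 0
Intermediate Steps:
Z = -11 (Z = -8 - 3 = -11)
W(s, S) = 8 + S
p(P) = -P/9
q(z) = 2*z/(-11 + z) (q(z) = (z + z)/(z - 11) = (2*z)/(-11 + z) = 2*z/(-11 + z))
q(10)*p(W(4, -8)) = (2*10/(-11 + 10))*(-(8 - 8)/9) = (2*10/(-1))*(-1/9*0) = (2*10*(-1))*0 = -20*0 = 0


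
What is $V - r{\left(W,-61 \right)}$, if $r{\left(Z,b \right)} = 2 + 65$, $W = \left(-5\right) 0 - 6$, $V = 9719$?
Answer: $9652$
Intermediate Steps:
$W = -6$ ($W = 0 - 6 = -6$)
$r{\left(Z,b \right)} = 67$
$V - r{\left(W,-61 \right)} = 9719 - 67 = 9652$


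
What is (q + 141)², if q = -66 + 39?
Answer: 12996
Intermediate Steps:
q = -27
(q + 141)² = (-27 + 141)² = 114² = 12996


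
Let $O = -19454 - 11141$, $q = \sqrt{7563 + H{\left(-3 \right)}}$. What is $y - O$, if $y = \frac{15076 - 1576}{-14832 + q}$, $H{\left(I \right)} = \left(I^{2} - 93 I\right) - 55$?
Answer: $\frac{1682525240665}{54995107} - \frac{6750 \sqrt{1949}}{54995107} \approx 30594.0$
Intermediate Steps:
$H{\left(I \right)} = -55 + I^{2} - 93 I$
$q = 2 \sqrt{1949}$ ($q = \sqrt{7563 - \left(-224 - 9\right)} = \sqrt{7563 + \left(-55 + 9 + 279\right)} = \sqrt{7563 + 233} = \sqrt{7796} = 2 \sqrt{1949} \approx 88.295$)
$y = \frac{13500}{-14832 + 2 \sqrt{1949}}$ ($y = \frac{15076 - 1576}{-14832 + 2 \sqrt{1949}} = \frac{13500}{-14832 + 2 \sqrt{1949}} \approx -0.91564$)
$O = -30595$
$y - O = \left(- \frac{50058000}{54995107} - \frac{6750 \sqrt{1949}}{54995107}\right) - -30595 = \left(- \frac{50058000}{54995107} - \frac{6750 \sqrt{1949}}{54995107}\right) + 30595 = \frac{1682525240665}{54995107} - \frac{6750 \sqrt{1949}}{54995107}$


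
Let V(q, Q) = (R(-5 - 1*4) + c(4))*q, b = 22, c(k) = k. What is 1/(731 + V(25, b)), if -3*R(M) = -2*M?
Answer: 1/681 ≈ 0.0014684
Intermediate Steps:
R(M) = 2*M/3 (R(M) = -(-2)*M/3 = 2*M/3)
V(q, Q) = -2*q (V(q, Q) = (2*(-5 - 1*4)/3 + 4)*q = (2*(-5 - 4)/3 + 4)*q = ((⅔)*(-9) + 4)*q = (-6 + 4)*q = -2*q)
1/(731 + V(25, b)) = 1/(731 - 2*25) = 1/(731 - 50) = 1/681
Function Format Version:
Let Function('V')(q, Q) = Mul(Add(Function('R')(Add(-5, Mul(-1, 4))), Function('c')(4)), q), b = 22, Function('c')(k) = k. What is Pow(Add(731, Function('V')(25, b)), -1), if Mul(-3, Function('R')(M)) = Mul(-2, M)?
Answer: Rational(1, 681) ≈ 0.0014684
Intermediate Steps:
Function('R')(M) = Mul(Rational(2, 3), M) (Function('R')(M) = Mul(Rational(-1, 3), Mul(-2, M)) = Mul(Rational(2, 3), M))
Function('V')(q, Q) = Mul(-2, q) (Function('V')(q, Q) = Mul(Add(Mul(Rational(2, 3), Add(-5, Mul(-1, 4))), 4), q) = Mul(Add(Mul(Rational(2, 3), Add(-5, -4)), 4), q) = Mul(Add(Mul(Rational(2, 3), -9), 4), q) = Mul(Add(-6, 4), q) = Mul(-2, q))
Pow(Add(731, Function('V')(25, b)), -1) = Pow(Add(731, Mul(-2, 25)), -1) = Pow(Add(731, -50), -1) = Pow(681, -1) = Rational(1, 681)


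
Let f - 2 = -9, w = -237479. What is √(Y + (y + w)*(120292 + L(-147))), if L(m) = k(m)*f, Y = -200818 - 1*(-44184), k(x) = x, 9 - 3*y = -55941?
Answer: I*√26548709743 ≈ 1.6294e+5*I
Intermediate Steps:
y = 18650 (y = 3 - ⅓*(-55941) = 3 + 18647 = 18650)
f = -7 (f = 2 - 9 = -7)
Y = -156634 (Y = -200818 + 44184 = -156634)
L(m) = -7*m (L(m) = m*(-7) = -7*m)
√(Y + (y + w)*(120292 + L(-147))) = √(-156634 + (18650 - 237479)*(120292 - 7*(-147))) = √(-156634 - 218829*(120292 + 1029)) = √(-156634 - 218829*121321) = √(-156634 - 26548553109) = √(-26548709743) = I*√26548709743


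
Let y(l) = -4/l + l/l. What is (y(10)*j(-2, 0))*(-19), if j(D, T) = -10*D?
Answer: -228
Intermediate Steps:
y(l) = 1 - 4/l (y(l) = -4/l + 1 = 1 - 4/l)
(y(10)*j(-2, 0))*(-19) = (((-4 + 10)/10)*(-10*(-2)))*(-19) = (((⅒)*6)*20)*(-19) = ((⅗)*20)*(-19) = 12*(-19) = -228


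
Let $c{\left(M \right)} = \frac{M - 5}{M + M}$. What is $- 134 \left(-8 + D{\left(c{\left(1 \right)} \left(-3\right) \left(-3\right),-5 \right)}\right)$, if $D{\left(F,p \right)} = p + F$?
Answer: $4154$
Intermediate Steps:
$c{\left(M \right)} = \frac{-5 + M}{2 M}$
$D{\left(F,p \right)} = F + p$
$- 134 \left(-8 + D{\left(c{\left(1 \right)} \left(-3\right) \left(-3\right),-5 \right)}\right) = - 134 \left(-8 + \left(\frac{-5 + 1}{2 \cdot 1} \left(-3\right) \left(-3\right) - 5\right)\right) = - 134 \left(-8 + \left(\frac{1}{2} \cdot 1 \left(-4\right) \left(-3\right) \left(-3\right) - 5\right)\right) = - 134 \left(-8 + \left(\left(-2\right) \left(-3\right) \left(-3\right) - 5\right)\right) = - 134 \left(-8 + \left(6 \left(-3\right) - 5\right)\right) = - 134 \left(-8 - 23\right) = \left(-134\right) \left(-31\right) = 4154$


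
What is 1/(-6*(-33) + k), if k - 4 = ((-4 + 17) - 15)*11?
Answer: 1/180 ≈ 0.0055556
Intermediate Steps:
k = -18 (k = 4 + ((-4 + 17) - 15)*11 = 4 + (13 - 15)*11 = 4 - 2*11 = 4 - 22 = -18)
1/(-6*(-33) + k) = 1/(-6*(-33) - 18) = 1/(198 - 18) = 1/180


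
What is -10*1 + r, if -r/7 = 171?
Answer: -1207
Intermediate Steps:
r = -1197 (r = -7*171 = -1197)
-10*1 + r = -10*1 - 1197 = -10 - 1197 = -1207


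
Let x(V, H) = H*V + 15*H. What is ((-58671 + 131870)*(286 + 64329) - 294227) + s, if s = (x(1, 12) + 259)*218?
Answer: 4729557476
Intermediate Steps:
x(V, H) = 15*H + H*V
s = 98318 (s = (12*(15 + 1) + 259)*218 = (12*16 + 259)*218 = (192 + 259)*218 = 451*218 = 98318)
((-58671 + 131870)*(286 + 64329) - 294227) + s = ((-58671 + 131870)*(286 + 64329) - 294227) + 98318 = (73199*64615 - 294227) + 98318 = (4729753385 - 294227) + 98318 = 4729459158 + 98318 = 4729557476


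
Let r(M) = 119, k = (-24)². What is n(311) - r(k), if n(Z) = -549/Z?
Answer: -37558/311 ≈ -120.77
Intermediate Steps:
k = 576
n(311) - r(k) = -549/311 - 1*119 = -549*1/311 - 119 = -549/311 - 119 = -37558/311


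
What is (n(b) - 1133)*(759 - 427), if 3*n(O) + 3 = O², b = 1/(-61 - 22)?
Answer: -93745508/249 ≈ -3.7649e+5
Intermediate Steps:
b = -1/83 (b = 1/(-83) = -1/83 ≈ -0.012048)
n(O) = -1 + O²/3
(n(b) - 1133)*(759 - 427) = ((-1 + (-1/83)²/3) - 1133)*(759 - 427) = ((-1 + (⅓)*(1/6889)) - 1133)*332 = ((-1 + 1/20667) - 1133)*332 = (-20666/20667 - 1133)*332 = -23436377/20667*332 = -93745508/249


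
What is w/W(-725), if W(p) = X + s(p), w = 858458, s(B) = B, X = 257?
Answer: -429229/234 ≈ -1834.3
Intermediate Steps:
W(p) = 257 + p
w/W(-725) = 858458/(257 - 725) = 858458/(-468) = 858458*(-1/468) = -429229/234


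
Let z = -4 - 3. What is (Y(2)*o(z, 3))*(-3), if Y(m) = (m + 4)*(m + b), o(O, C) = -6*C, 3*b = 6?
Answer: 1296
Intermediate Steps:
z = -7
b = 2 (b = (⅓)*6 = 2)
Y(m) = (2 + m)*(4 + m) (Y(m) = (m + 4)*(m + 2) = (4 + m)*(2 + m) = (2 + m)*(4 + m))
(Y(2)*o(z, 3))*(-3) = ((8 + 2² + 6*2)*(-6*3))*(-3) = ((8 + 4 + 12)*(-18))*(-3) = (24*(-18))*(-3) = -432*(-3) = 1296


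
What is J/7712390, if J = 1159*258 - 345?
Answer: 298677/7712390 ≈ 0.038727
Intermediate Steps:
J = 298677 (J = 299022 - 345 = 298677)
J/7712390 = 298677/7712390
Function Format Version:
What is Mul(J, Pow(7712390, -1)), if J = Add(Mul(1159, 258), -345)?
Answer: Rational(298677, 7712390) ≈ 0.038727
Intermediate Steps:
J = 298677 (J = Add(299022, -345) = 298677)
Mul(J, Pow(7712390, -1)) = Mul(298677, Pow(7712390, -1)) = Mul(298677, Rational(1, 7712390)) = Rational(298677, 7712390)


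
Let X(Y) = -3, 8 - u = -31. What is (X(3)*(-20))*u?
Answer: 2340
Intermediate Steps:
u = 39 (u = 8 - 1*(-31) = 8 + 31 = 39)
(X(3)*(-20))*u = -3*(-20)*39 = 60*39 = 2340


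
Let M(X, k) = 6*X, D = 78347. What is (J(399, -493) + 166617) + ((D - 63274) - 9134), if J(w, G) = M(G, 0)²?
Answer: 8922320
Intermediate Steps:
J(w, G) = 36*G² (J(w, G) = (6*G)² = 36*G²)
(J(399, -493) + 166617) + ((D - 63274) - 9134) = (36*(-493)² + 166617) + ((78347 - 63274) - 9134) = (36*243049 + 166617) + (15073 - 9134) = (8749764 + 166617) + 5939 = 8916381 + 5939 = 8922320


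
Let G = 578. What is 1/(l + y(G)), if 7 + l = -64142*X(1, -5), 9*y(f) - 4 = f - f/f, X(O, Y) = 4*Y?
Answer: 9/11546078 ≈ 7.7949e-7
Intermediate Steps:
y(f) = ⅓ + f/9 (y(f) = 4/9 + (f - f/f)/9 = 4/9 + (f - 1*1)/9 = 4/9 + (f - 1)/9 = 4/9 + (-1 + f)/9 = 4/9 + (-⅑ + f/9) = ⅓ + f/9)
l = 1282833 (l = -7 - 256568*(-5) = -7 - 64142*(-20) = -7 + 1282840 = 1282833)
1/(l + y(G)) = 1/(1282833 + (⅓ + (⅑)*578)) = 1/(1282833 + (⅓ + 578/9)) = 1/(1282833 + 581/9) = 1/(11546078/9) = 9/11546078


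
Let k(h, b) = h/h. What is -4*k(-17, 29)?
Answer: -4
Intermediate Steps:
k(h, b) = 1
-4*k(-17, 29) = -4*1 = -4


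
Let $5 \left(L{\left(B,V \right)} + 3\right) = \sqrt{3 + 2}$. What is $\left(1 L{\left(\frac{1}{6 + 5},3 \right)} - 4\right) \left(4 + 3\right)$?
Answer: $-49 + \frac{7 \sqrt{5}}{5} \approx -45.87$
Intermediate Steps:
$L{\left(B,V \right)} = -3 + \frac{\sqrt{5}}{5}$ ($L{\left(B,V \right)} = -3 + \frac{\sqrt{3 + 2}}{5} = -3 + \frac{\sqrt{5}}{5}$)
$\left(1 L{\left(\frac{1}{6 + 5},3 \right)} - 4\right) \left(4 + 3\right) = \left(1 \left(-3 + \frac{\sqrt{5}}{5}\right) - 4\right) \left(4 + 3\right) = \left(\left(-3 + \frac{\sqrt{5}}{5}\right) - 4\right) 7 = \left(-7 + \frac{\sqrt{5}}{5}\right) 7 = -49 + \frac{7 \sqrt{5}}{5}$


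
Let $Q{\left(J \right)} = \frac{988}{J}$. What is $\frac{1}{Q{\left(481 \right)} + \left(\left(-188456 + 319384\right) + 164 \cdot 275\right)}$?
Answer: $\frac{37}{6513112} \approx 5.6808 \cdot 10^{-6}$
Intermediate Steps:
$\frac{1}{Q{\left(481 \right)} + \left(\left(-188456 + 319384\right) + 164 \cdot 275\right)} = \frac{1}{\frac{988}{481} + \left(\left(-188456 + 319384\right) + 164 \cdot 275\right)} = \frac{1}{988 \cdot \frac{1}{481} + \left(130928 + 45100\right)} = \frac{1}{\frac{76}{37} + 176028} = \frac{1}{\frac{6513112}{37}} = \frac{37}{6513112}$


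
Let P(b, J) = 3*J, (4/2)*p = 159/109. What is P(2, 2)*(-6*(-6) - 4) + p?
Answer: 42015/218 ≈ 192.73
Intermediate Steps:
p = 159/218 (p = (159/109)/2 = (159*(1/109))/2 = (½)*(159/109) = 159/218 ≈ 0.72936)
P(2, 2)*(-6*(-6) - 4) + p = (3*2)*(-6*(-6) - 4) + 159/218 = 6*(36 - 4) + 159/218 = 6*32 + 159/218 = 192 + 159/218 = 42015/218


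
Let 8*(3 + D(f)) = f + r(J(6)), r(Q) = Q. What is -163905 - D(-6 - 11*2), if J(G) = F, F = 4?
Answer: -163899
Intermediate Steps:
J(G) = 4
D(f) = -5/2 + f/8 (D(f) = -3 + (f + 4)/8 = -3 + (4 + f)/8 = -3 + (½ + f/8) = -5/2 + f/8)
-163905 - D(-6 - 11*2) = -163905 - (-5/2 + (-6 - 11*2)/8) = -163905 - (-5/2 + (-6 - 22)/8) = -163905 - (-5/2 + (⅛)*(-28)) = -163905 - (-5/2 - 7/2) = -163905 - 1*(-6) = -163905 + 6 = -163899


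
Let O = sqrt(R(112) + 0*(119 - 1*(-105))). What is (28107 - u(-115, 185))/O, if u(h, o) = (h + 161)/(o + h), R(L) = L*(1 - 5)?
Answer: -491861*I*sqrt(7)/980 ≈ -1327.9*I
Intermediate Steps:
R(L) = -4*L (R(L) = L*(-4) = -4*L)
O = 8*I*sqrt(7) (O = sqrt(-4*112 + 0*(119 - 1*(-105))) = sqrt(-448 + 0*(119 + 105)) = sqrt(-448 + 0*224) = sqrt(-448 + 0) = sqrt(-448) = 8*I*sqrt(7) ≈ 21.166*I)
u(h, o) = (161 + h)/(h + o)
(28107 - u(-115, 185))/O = (28107 - (161 - 115)/(-115 + 185))/((8*I*sqrt(7))) = (28107 - 46/70)*(-I*sqrt(7)/56) = (28107 - 1*23/35)*(-I*sqrt(7)/56) = (28107 - 23/35)*(-I*sqrt(7)/56) = 983722*(-I*sqrt(7)/56)/35 = -491861*I*sqrt(7)/980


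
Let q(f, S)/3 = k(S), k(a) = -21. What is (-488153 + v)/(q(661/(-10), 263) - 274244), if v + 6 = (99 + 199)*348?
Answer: 384455/274307 ≈ 1.4016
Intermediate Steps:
v = 103698 (v = -6 + (99 + 199)*348 = -6 + 298*348 = -6 + 103704 = 103698)
q(f, S) = -63 (q(f, S) = 3*(-21) = -63)
(-488153 + v)/(q(661/(-10), 263) - 274244) = (-488153 + 103698)/(-63 - 274244) = -384455/(-274307) = -384455*(-1/274307) = 384455/274307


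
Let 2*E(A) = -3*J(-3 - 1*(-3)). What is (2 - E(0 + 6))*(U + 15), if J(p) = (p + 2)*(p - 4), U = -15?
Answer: 0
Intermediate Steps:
J(p) = (-4 + p)*(2 + p) (J(p) = (2 + p)*(-4 + p) = (-4 + p)*(2 + p))
E(A) = 12 (E(A) = (-3*(-8 + (-3 - 1*(-3))**2 - 2*(-3 - 1*(-3))))/2 = (-3*(-8 + (-3 + 3)**2 - 2*(-3 + 3)))/2 = (-3*(-8 + 0**2 - 2*0))/2 = (-3*(-8 + 0 + 0))/2 = (-3*(-8))/2 = (1/2)*24 = 12)
(2 - E(0 + 6))*(U + 15) = (2 - 1*12)*(-15 + 15) = (2 - 12)*0 = -10*0 = 0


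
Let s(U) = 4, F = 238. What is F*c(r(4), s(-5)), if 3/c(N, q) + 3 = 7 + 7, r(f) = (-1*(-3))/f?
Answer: 714/11 ≈ 64.909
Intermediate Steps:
r(f) = 3/f
c(N, q) = 3/11 (c(N, q) = 3/(-3 + (7 + 7)) = 3/(-3 + 14) = 3/11)
F*c(r(4), s(-5)) = 238*(3/11) = 714/11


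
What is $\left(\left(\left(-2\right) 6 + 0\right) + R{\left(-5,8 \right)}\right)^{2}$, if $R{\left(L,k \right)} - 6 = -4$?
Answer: $100$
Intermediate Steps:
$R{\left(L,k \right)} = 2$ ($R{\left(L,k \right)} = 6 - 4 = 2$)
$\left(\left(\left(-2\right) 6 + 0\right) + R{\left(-5,8 \right)}\right)^{2} = \left(\left(\left(-2\right) 6 + 0\right) + 2\right)^{2} = \left(\left(-12 + 0\right) + 2\right)^{2} = \left(-12 + 2\right)^{2} = \left(-10\right)^{2} = 100$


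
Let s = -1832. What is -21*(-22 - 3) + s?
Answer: -1307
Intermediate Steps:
-21*(-22 - 3) + s = -21*(-22 - 3) - 1832 = -21*(-25) - 1832 = 525 - 1832 = -1307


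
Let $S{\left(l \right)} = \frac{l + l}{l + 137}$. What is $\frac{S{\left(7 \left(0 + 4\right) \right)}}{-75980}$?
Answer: $- \frac{14}{3134175} \approx -4.4669 \cdot 10^{-6}$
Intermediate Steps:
$S{\left(l \right)} = \frac{2 l}{137 + l}$
$\frac{S{\left(7 \left(0 + 4\right) \right)}}{-75980} = \frac{2 \cdot 7 \left(0 + 4\right) \frac{1}{137 + 7 \left(0 + 4\right)}}{-75980} = \frac{2 \cdot 7 \cdot 4}{137 + 7 \cdot 4} \left(- \frac{1}{75980}\right) = 2 \cdot 28 \frac{1}{137 + 28} \left(- \frac{1}{75980}\right) = 2 \cdot 28 \cdot \frac{1}{165} \left(- \frac{1}{75980}\right) = \frac{56}{165} \left(- \frac{1}{75980}\right) = - \frac{14}{3134175}$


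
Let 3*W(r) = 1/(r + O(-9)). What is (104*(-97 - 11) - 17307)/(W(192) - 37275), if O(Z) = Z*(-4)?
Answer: 19520676/25496099 ≈ 0.76563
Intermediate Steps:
O(Z) = -4*Z
W(r) = 1/(3*(36 + r)) (W(r) = 1/(3*(r - 4*(-9))) = 1/(3*(r + 36)) = 1/(3*(36 + r)))
(104*(-97 - 11) - 17307)/(W(192) - 37275) = (104*(-97 - 11) - 17307)/(1/(3*(36 + 192)) - 37275) = (104*(-108) - 17307)/((⅓)/228 - 37275) = (-11232 - 17307)/((⅓)*(1/228) - 37275) = -28539/(1/684 - 37275) = -28539/(-25496099/684) = -28539*(-684/25496099) = 19520676/25496099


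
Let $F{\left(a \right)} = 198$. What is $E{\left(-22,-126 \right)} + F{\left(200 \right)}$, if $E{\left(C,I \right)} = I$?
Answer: $72$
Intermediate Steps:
$E{\left(-22,-126 \right)} + F{\left(200 \right)} = -126 + 198 = 72$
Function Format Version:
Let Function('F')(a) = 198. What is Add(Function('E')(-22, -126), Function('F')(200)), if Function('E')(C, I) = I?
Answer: 72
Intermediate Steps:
Add(Function('E')(-22, -126), Function('F')(200)) = Add(-126, 198) = 72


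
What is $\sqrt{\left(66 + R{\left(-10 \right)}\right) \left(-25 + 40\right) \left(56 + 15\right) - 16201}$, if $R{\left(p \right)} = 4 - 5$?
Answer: $4 \sqrt{3314} \approx 230.27$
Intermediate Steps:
$R{\left(p \right)} = -1$
$\sqrt{\left(66 + R{\left(-10 \right)}\right) \left(-25 + 40\right) \left(56 + 15\right) - 16201} = \sqrt{\left(66 - 1\right) \left(-25 + 40\right) \left(56 + 15\right) - 16201} = \sqrt{65 \cdot 15 \cdot 71 - 16201} = \sqrt{65 \cdot 1065 - 16201} = \sqrt{69225 - 16201} = \sqrt{53024} = 4 \sqrt{3314}$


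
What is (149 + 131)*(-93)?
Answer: -26040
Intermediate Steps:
(149 + 131)*(-93) = 280*(-93) = -26040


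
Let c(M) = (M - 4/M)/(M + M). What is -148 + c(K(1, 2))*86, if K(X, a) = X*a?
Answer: -148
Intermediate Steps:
c(M) = (M - 4/M)/(2*M) (c(M) = (M - 4/M)/((2*M)) = (M - 4/M)*(1/(2*M)) = (M - 4/M)/(2*M))
-148 + c(K(1, 2))*86 = -148 + (1/2 - 2/(1*2)**2)*86 = -148 + (1/2 - 2/2**2)*86 = -148 + (1/2 - 2*1/4)*86 = -148 + (1/2 - 1/2)*86 = -148 + 0*86 = -148 + 0 = -148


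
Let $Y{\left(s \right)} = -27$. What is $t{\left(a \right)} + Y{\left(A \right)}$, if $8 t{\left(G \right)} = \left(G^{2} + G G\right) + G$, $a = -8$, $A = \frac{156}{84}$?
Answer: $-12$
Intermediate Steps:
$A = \frac{13}{7}$ ($A = 156 \cdot \frac{1}{84} = \frac{13}{7} \approx 1.8571$)
$t{\left(G \right)} = \frac{G^{2}}{4} + \frac{G}{8}$ ($t{\left(G \right)} = \frac{\left(G^{2} + G G\right) + G}{8} = \frac{\left(G^{2} + G^{2}\right) + G}{8} = \frac{2 G^{2} + G}{8} = \frac{G + 2 G^{2}}{8} = \frac{G^{2}}{4} + \frac{G}{8}$)
$t{\left(a \right)} + Y{\left(A \right)} = \frac{1}{8} \left(-8\right) \left(1 + 2 \left(-8\right)\right) - 27 = \frac{1}{8} \left(-8\right) \left(1 - 16\right) - 27 = \frac{1}{8} \left(-8\right) \left(-15\right) - 27 = 15 - 27 = -12$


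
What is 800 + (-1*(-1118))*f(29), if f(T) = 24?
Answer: 27632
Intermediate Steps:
800 + (-1*(-1118))*f(29) = 800 - 1*(-1118)*24 = 800 + 1118*24 = 800 + 26832 = 27632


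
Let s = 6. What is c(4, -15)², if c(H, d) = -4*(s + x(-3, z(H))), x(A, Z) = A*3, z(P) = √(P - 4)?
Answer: 144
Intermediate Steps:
z(P) = √(-4 + P)
x(A, Z) = 3*A
c(H, d) = 12 (c(H, d) = -4*(6 + 3*(-3)) = -4*(6 - 9) = -4*(-3) = 12)
c(4, -15)² = 12² = 144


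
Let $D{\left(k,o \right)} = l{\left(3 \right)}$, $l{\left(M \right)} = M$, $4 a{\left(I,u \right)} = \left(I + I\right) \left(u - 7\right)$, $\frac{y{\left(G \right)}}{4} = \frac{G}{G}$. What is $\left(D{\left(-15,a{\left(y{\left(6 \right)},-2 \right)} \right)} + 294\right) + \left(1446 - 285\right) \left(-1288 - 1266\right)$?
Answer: $-2964897$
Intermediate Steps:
$y{\left(G \right)} = 4$ ($y{\left(G \right)} = 4 \frac{G}{G} = 4 \cdot 1 = 4$)
$a{\left(I,u \right)} = \frac{I \left(-7 + u\right)}{2}$ ($a{\left(I,u \right)} = \frac{\left(I + I\right) \left(u - 7\right)}{4} = \frac{2 I \left(-7 + u\right)}{4} = \frac{I \left(-7 + u\right)}{2}$)
$D{\left(k,o \right)} = 3$
$\left(D{\left(-15,a{\left(y{\left(6 \right)},-2 \right)} \right)} + 294\right) + \left(1446 - 285\right) \left(-1288 - 1266\right) = \left(3 + 294\right) + \left(1446 - 285\right) \left(-1288 - 1266\right) = 297 + 1161 \left(-2554\right) = 297 - 2965194 = -2964897$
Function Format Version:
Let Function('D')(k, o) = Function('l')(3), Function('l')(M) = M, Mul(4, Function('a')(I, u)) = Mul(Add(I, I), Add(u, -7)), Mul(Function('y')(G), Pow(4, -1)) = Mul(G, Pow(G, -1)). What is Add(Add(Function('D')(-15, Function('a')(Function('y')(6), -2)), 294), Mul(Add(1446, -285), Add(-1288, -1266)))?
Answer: -2964897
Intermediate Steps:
Function('y')(G) = 4 (Function('y')(G) = Mul(4, Mul(G, Pow(G, -1))) = Mul(4, 1) = 4)
Function('a')(I, u) = Mul(Rational(1, 2), I, Add(-7, u)) (Function('a')(I, u) = Mul(Rational(1, 4), Mul(Add(I, I), Add(u, -7))) = Mul(Rational(1, 4), Mul(Mul(2, I), Add(-7, u))) = Mul(Rational(1, 4), Mul(2, I, Add(-7, u))) = Mul(Rational(1, 2), I, Add(-7, u)))
Function('D')(k, o) = 3
Add(Add(Function('D')(-15, Function('a')(Function('y')(6), -2)), 294), Mul(Add(1446, -285), Add(-1288, -1266))) = Add(Add(3, 294), Mul(Add(1446, -285), Add(-1288, -1266))) = Add(297, Mul(1161, -2554)) = Add(297, -2965194) = -2964897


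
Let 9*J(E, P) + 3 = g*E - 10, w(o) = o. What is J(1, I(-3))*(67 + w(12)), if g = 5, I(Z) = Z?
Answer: -632/9 ≈ -70.222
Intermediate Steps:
J(E, P) = -13/9 + 5*E/9 (J(E, P) = -⅓ + (5*E - 10)/9 = -⅓ + (-10 + 5*E)/9 = -⅓ + (-10/9 + 5*E/9) = -13/9 + 5*E/9)
J(1, I(-3))*(67 + w(12)) = (-13/9 + (5/9)*1)*(67 + 12) = (-13/9 + 5/9)*79 = -8/9*79 = -632/9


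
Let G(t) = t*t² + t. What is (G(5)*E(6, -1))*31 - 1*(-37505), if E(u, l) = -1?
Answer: 33475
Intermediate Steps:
G(t) = t + t³ (G(t) = t³ + t = t + t³)
(G(5)*E(6, -1))*31 - 1*(-37505) = ((5 + 5³)*(-1))*31 - 1*(-37505) = ((5 + 125)*(-1))*31 + 37505 = (130*(-1))*31 + 37505 = -130*31 + 37505 = -4030 + 37505 = 33475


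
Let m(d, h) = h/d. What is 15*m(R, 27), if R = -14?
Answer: -405/14 ≈ -28.929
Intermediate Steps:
15*m(R, 27) = 15*(27/(-14)) = 15*(27*(-1/14)) = 15*(-27/14) = -405/14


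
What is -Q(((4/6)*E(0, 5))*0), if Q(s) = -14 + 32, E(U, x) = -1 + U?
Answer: -18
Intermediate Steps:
Q(s) = 18
-Q(((4/6)*E(0, 5))*0) = -1*18 = -18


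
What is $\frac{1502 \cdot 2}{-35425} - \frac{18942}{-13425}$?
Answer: $\frac{8409222}{6341075} \approx 1.3262$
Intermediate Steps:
$\frac{1502 \cdot 2}{-35425} - \frac{18942}{-13425} = 3004 \left(- \frac{1}{35425}\right) - - \frac{6314}{4475} = - \frac{3004}{35425} + \frac{6314}{4475} = \frac{8409222}{6341075}$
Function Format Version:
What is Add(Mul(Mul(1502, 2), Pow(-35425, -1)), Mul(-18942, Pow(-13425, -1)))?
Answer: Rational(8409222, 6341075) ≈ 1.3262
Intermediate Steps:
Add(Mul(Mul(1502, 2), Pow(-35425, -1)), Mul(-18942, Pow(-13425, -1))) = Add(Mul(3004, Rational(-1, 35425)), Mul(-18942, Rational(-1, 13425))) = Add(Rational(-3004, 35425), Rational(6314, 4475)) = Rational(8409222, 6341075)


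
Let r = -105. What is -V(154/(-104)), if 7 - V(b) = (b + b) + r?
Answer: -2989/26 ≈ -114.96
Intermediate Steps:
V(b) = 112 - 2*b (V(b) = 7 - ((b + b) - 105) = 7 - (2*b - 105) = 7 - (-105 + 2*b) = 7 + (105 - 2*b) = 112 - 2*b)
-V(154/(-104)) = -(112 - 308/(-104)) = -(112 - 308*(-1)/104) = -(112 - 2*(-77/52)) = -(112 + 77/26) = -1*2989/26 = -2989/26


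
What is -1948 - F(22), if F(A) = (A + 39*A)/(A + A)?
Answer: -1968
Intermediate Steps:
F(A) = 20 (F(A) = (40*A)/((2*A)) = (40*A)*(1/(2*A)) = 20)
-1948 - F(22) = -1948 - 1*20 = -1948 - 20 = -1968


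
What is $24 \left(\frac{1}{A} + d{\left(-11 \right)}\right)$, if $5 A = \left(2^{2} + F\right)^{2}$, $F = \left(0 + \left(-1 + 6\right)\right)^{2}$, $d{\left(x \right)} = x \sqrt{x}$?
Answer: $\frac{120}{841} - 264 i \sqrt{11} \approx 0.14269 - 875.59 i$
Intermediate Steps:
$d{\left(x \right)} = x^{\frac{3}{2}}$
$F = 25$ ($F = \left(0 + 5\right)^{2} = 5^{2} = 25$)
$A = \frac{841}{5}$ ($A = \frac{\left(2^{2} + 25\right)^{2}}{5} = \frac{\left(4 + 25\right)^{2}}{5} = \frac{29^{2}}{5} = \frac{1}{5} \cdot 841 = \frac{841}{5} \approx 168.2$)
$24 \left(\frac{1}{A} + d{\left(-11 \right)}\right) = 24 \left(\frac{1}{\frac{841}{5}} + \left(-11\right)^{\frac{3}{2}}\right) = 24 \left(\frac{5}{841} - 11 i \sqrt{11}\right) = \frac{120}{841} - 264 i \sqrt{11}$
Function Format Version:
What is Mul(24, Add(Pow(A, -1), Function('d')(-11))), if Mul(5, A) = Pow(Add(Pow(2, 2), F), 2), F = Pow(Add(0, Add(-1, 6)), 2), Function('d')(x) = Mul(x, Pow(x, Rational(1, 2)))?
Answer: Add(Rational(120, 841), Mul(-264, I, Pow(11, Rational(1, 2)))) ≈ Add(0.14269, Mul(-875.59, I))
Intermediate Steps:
Function('d')(x) = Pow(x, Rational(3, 2))
F = 25 (F = Pow(Add(0, 5), 2) = Pow(5, 2) = 25)
A = Rational(841, 5) (A = Mul(Rational(1, 5), Pow(Add(Pow(2, 2), 25), 2)) = Mul(Rational(1, 5), Pow(Add(4, 25), 2)) = Mul(Rational(1, 5), Pow(29, 2)) = Mul(Rational(1, 5), 841) = Rational(841, 5) ≈ 168.20)
Mul(24, Add(Pow(A, -1), Function('d')(-11))) = Mul(24, Add(Pow(Rational(841, 5), -1), Pow(-11, Rational(3, 2)))) = Mul(24, Add(Rational(5, 841), Mul(-11, I, Pow(11, Rational(1, 2))))) = Add(Rational(120, 841), Mul(-264, I, Pow(11, Rational(1, 2))))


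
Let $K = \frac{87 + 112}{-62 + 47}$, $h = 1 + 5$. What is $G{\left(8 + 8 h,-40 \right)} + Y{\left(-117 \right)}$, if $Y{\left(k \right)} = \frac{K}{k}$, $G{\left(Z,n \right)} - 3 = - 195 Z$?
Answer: $- \frac{19159136}{1755} \approx -10917.0$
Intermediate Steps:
$h = 6$
$G{\left(Z,n \right)} = 3 - 195 Z$
$K = - \frac{199}{15}$ ($K = \frac{199}{-15} = 199 \left(- \frac{1}{15}\right) = - \frac{199}{15} \approx -13.267$)
$Y{\left(k \right)} = - \frac{199}{15 k}$
$G{\left(8 + 8 h,-40 \right)} + Y{\left(-117 \right)} = \left(3 - 195 \left(8 + 8 \cdot 6\right)\right) - \frac{199}{15 \left(-117\right)} = \left(3 - 195 \left(8 + 48\right)\right) - - \frac{199}{1755} = \left(3 - 10920\right) + \frac{199}{1755} = -10917 + \frac{199}{1755} = - \frac{19159136}{1755}$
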